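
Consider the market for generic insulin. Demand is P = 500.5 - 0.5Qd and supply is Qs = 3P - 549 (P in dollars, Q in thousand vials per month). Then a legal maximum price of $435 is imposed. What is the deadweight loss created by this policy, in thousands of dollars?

0

Rearranging demand gives Qd = 1001 - 2P. Without the control the market clears where 1001 - 2P = 3P - 549, i.e. P* = 310 and Q* = 381.
The ceiling of 435 is above the equilibrium price 310, so it is not binding; the market clears at P* = 310, Q* = 381.
Since the control does not bind, no trades are prevented and deadweight loss is zero.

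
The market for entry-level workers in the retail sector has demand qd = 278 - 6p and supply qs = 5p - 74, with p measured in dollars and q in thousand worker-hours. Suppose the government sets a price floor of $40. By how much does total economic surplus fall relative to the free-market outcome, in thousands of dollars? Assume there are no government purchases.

422.4

In a free market, 278 - 6p = 5p - 74 gives the equilibrium p* = 32, q* = 86.
Because the floor (40) lies above the market-clearing price, it is binding.
At p = 40: qd = 278 - 6·40 = 38 and qs = 5·40 - 74 = 126.
Quantity traded falls to 38. At q = 38 the demand price is (278 - 38)/6 = 40 and the supply price is (74 + 38)/5 = 22.4.
Deadweight loss = ½ · (40 - 22.4) · (86 - 38) = ½ · 17.6 · 48 = 422.4.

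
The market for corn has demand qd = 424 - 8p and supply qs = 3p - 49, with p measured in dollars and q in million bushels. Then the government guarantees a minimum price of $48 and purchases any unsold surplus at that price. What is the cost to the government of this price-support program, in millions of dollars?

Without the control the market clears where 424 - 8p = 3p - 49, i.e. p* = 43 and q* = 80.
The floor of 48 is above the equilibrium price 43, so it binds.
At p = 48: qd = 424 - 8·48 = 40 and qs = 3·48 - 49 = 95.
Surplus = qs - qd = 55.
Government expenditure = surplus × support price = 55 × 48 = 2640.

2640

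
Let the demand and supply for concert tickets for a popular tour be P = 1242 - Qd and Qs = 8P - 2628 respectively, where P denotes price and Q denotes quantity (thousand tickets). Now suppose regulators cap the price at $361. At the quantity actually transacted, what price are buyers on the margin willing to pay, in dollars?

982

Rearranging demand gives Qd = 1242 - P. In a free market, 1242 - P = 8P - 2628 gives the equilibrium P* = 430, Q* = 812.
Because the ceiling (361) lies below the market-clearing price, it is binding.
At P = 361: Qd = 1242 - 361 = 881 and Qs = 8·361 - 2628 = 260.
Only 260 units reach the market. On the demand curve, the marginal buyer's willingness to pay at Q = 260 is (1242 - 260) = 982.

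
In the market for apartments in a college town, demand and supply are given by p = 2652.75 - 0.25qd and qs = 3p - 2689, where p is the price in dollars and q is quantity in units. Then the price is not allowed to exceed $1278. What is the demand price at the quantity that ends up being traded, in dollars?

2366.5

Rearranging demand gives qd = 10611 - 4p. Setting quantity demanded equal to quantity supplied, 10611 - 4p = 3p - 2689, gives p* = 1900 and q* = 3011.
The ceiling of 1278 is below the equilibrium price 1900, so it binds.
At p = 1278: qd = 10611 - 4·1278 = 5499 and qs = 3·1278 - 2689 = 1145.
Only 1145 units reach the market. On the demand curve, the marginal buyer's willingness to pay at q = 1145 is (10611 - 1145)/4 = 2366.5.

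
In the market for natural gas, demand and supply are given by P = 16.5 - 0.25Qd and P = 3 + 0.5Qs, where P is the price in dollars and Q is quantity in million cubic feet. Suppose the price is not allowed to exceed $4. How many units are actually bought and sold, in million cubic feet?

2

Rearranging demand gives Qd = 66 - 4P; rearranging supply gives Qs = 2P - 6. In a free market, 66 - 4P = 2P - 6 gives the equilibrium P* = 12, Q* = 18.
Since 4 < 12, the ceiling is binding.
At P = 4: Qd = 66 - 4·4 = 50 and Qs = 2·4 - 6 = 2.
The quantity actually transacted is the short side, supply: 2.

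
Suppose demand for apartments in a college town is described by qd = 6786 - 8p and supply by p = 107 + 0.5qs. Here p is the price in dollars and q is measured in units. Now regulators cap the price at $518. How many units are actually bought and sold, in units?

Rearranging supply gives qs = 2p - 214. Setting quantity demanded equal to quantity supplied, 6786 - 8p = 2p - 214, gives p* = 700 and q* = 1186.
The ceiling of 518 is below the equilibrium price 700, so it binds.
At p = 518: qd = 6786 - 8·518 = 2642 and qs = 2·518 - 214 = 822.
The quantity actually transacted is the short side, supply: 822.

822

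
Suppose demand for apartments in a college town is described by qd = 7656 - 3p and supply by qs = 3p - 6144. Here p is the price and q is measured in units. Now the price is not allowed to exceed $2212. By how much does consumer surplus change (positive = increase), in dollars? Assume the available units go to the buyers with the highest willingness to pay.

Without the control the market clears where 7656 - 3p = 3p - 6144, i.e. p* = 2300 and q* = 756.
The ceiling of 2212 is below the equilibrium price 2300, so it binds.
At p = 2212: qd = 7656 - 3·2212 = 1020 and qs = 3·2212 - 6144 = 492.
Consumer surplus without the control is ½ · (2552 - 2300) · 756 = 95256.
With the ceiling, 492 units are sold at 2212 (assume they go to the highest-value buyers). The demand price at q = 492 is 2388, so CS = ½ · [(2552 - 2212) + (2388 - 2212)] · 492 = 126936.
Change in consumer surplus = 126936 - 95256 = 31680.

31680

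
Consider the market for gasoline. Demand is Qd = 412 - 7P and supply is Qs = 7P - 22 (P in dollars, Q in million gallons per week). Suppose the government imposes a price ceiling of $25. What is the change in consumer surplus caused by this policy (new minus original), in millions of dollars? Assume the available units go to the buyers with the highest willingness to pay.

792

Setting quantity demanded equal to quantity supplied, 412 - 7P = 7P - 22, gives P* = 31 and Q* = 195.
Since 25 < 31, the ceiling is binding.
At P = 25: Qd = 412 - 7·25 = 237 and Qs = 7·25 - 22 = 153.
Consumer surplus without the control is ½ · (412/7 - 31) · 195 = 38025/14.
With the ceiling, 153 units are sold at 25 (assume they go to the highest-value buyers). The demand price at Q = 153 is 37, so CS = ½ · [(412/7 - 25) + (37 - 25)] · 153 = 49113/14.
Change in consumer surplus = 49113/14 - 38025/14 = 792.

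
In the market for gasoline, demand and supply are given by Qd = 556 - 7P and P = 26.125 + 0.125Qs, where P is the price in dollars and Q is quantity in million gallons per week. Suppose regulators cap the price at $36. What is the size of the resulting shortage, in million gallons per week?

225

Rearranging supply gives Qs = 8P - 209. In a free market, 556 - 7P = 8P - 209 gives the equilibrium P* = 51, Q* = 199.
Because the ceiling (36) lies below the market-clearing price, it is binding.
At P = 36: Qd = 556 - 7·36 = 304 and Qs = 8·36 - 209 = 79.
Shortage = Qd - Qs = 304 - 79 = 225.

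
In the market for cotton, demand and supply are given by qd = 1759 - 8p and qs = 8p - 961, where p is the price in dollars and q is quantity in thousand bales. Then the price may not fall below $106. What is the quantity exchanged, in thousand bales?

Equilibrium: 1759 - 8p = 8p - 961, so 2720 = 16p and p* = 170, q* = 399.
The floor of 106 is below the equilibrium price 170, so it is not binding; the market clears at p* = 170, q* = 399.

399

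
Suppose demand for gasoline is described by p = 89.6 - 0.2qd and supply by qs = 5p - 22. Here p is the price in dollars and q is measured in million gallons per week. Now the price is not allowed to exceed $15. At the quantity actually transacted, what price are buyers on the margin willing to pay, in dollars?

79

Rearranging demand gives qd = 448 - 5p. Without the control the market clears where 448 - 5p = 5p - 22, i.e. p* = 47 and q* = 213.
Because the ceiling (15) lies below the market-clearing price, it is binding.
At p = 15: qd = 448 - 5·15 = 373 and qs = 5·15 - 22 = 53.
Only 53 units reach the market. On the demand curve, the marginal buyer's willingness to pay at q = 53 is (448 - 53)/5 = 79.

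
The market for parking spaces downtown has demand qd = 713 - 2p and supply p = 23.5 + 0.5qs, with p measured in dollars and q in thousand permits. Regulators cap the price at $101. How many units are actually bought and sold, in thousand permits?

Rearranging supply gives qs = 2p - 47. In a free market, 713 - 2p = 2p - 47 gives the equilibrium p* = 190, q* = 333.
Because the ceiling (101) lies below the market-clearing price, it is binding.
At p = 101: qd = 713 - 2·101 = 511 and qs = 2·101 - 47 = 155.
The quantity actually transacted is the short side, supply: 155.

155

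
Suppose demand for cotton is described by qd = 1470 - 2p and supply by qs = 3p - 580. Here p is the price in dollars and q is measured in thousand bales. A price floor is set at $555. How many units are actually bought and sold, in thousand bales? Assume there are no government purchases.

Setting quantity demanded equal to quantity supplied, 1470 - 2p = 3p - 580, gives p* = 410 and q* = 650.
Since 555 > 410, the floor is binding.
At p = 555: qd = 1470 - 2·555 = 360 and qs = 3·555 - 580 = 1085.
The quantity actually transacted is the short side, demand: 360.

360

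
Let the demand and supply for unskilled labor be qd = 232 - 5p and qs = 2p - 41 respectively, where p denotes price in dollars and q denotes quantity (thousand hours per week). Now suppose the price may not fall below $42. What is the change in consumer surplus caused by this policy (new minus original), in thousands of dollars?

Without the control the market clears where 232 - 5p = 2p - 41, i.e. p* = 39 and q* = 37.
The floor of 42 is above the equilibrium price 39, so it binds.
At p = 42: qd = 232 - 5·42 = 22 and qs = 2·42 - 41 = 43.
Consumer surplus without the control is ½ · (46.4 - 39) · 37 = 136.9.
With the floor, consumers buy 22 units at 42, so CS = ½ · (46.4 - 42) · 22 = 48.4.
Change in consumer surplus = 48.4 - 136.9 = -88.5.

-88.5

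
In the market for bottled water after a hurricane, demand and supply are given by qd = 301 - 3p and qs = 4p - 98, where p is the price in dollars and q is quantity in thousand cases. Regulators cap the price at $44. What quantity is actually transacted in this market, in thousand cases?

In a free market, 301 - 3p = 4p - 98 gives the equilibrium p* = 57, q* = 130.
The ceiling of 44 is below the equilibrium price 57, so it binds.
At p = 44: qd = 301 - 3·44 = 169 and qs = 4·44 - 98 = 78.
The quantity actually transacted is the short side, supply: 78.

78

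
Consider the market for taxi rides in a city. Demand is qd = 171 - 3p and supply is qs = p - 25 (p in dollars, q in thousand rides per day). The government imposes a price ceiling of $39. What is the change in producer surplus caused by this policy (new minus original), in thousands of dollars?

-190

In a free market, 171 - 3p = p - 25 gives the equilibrium p* = 49, q* = 24.
Since 39 < 49, the ceiling is binding.
At p = 39: qd = 171 - 3·39 = 54 and qs = 39 - 25 = 14.
Producer surplus without the control is ½ · (49 - 25) · 24 = 288.
With the ceiling, producers sell 14 units at 39, so PS = ½ · (39 - 25) · 14 = 98.
Change in producer surplus = 98 - 288 = -190.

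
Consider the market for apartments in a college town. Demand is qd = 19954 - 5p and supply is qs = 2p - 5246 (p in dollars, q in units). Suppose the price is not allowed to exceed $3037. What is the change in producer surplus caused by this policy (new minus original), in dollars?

Without the control the market clears where 19954 - 5p = 2p - 5246, i.e. p* = 3600 and q* = 1954.
Because the ceiling (3037) lies below the market-clearing price, it is binding.
At p = 3037: qd = 19954 - 5·3037 = 4769 and qs = 2·3037 - 5246 = 828.
Producer surplus without the control is ½ · (3600 - 2623) · 1954 = 954529.
With the ceiling, producers sell 828 units at 3037, so PS = ½ · (3037 - 2623) · 828 = 171396.
Change in producer surplus = 171396 - 954529 = -783133.

-783133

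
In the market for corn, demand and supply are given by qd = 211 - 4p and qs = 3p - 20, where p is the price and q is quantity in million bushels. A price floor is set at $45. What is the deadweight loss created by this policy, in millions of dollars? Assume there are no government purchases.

Setting quantity demanded equal to quantity supplied, 211 - 4p = 3p - 20, gives p* = 33 and q* = 79.
Since 45 > 33, the floor is binding.
At p = 45: qd = 211 - 4·45 = 31 and qs = 3·45 - 20 = 115.
Quantity traded falls to 31. At q = 31 the demand price is (211 - 31)/4 = 45 and the supply price is (20 + 31)/3 = 17.
Deadweight loss = ½ · (45 - 17) · (79 - 31) = ½ · 28 · 48 = 672.

672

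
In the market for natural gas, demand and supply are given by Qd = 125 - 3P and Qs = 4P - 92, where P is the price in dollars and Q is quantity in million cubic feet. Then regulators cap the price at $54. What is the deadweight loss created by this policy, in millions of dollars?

In a free market, 125 - 3P = 4P - 92 gives the equilibrium P* = 31, Q* = 32.
Since 54 is above P* = 31, the ceiling does not bind and the free-market outcome prevails.
Since the control does not bind, no trades are prevented and deadweight loss is zero.

0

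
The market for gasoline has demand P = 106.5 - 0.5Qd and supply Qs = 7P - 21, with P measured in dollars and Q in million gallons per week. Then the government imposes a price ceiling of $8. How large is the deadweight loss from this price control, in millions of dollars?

5103

Rearranging demand gives Qd = 213 - 2P. In a free market, 213 - 2P = 7P - 21 gives the equilibrium P* = 26, Q* = 161.
Because the ceiling (8) lies below the market-clearing price, it is binding.
At P = 8: Qd = 213 - 2·8 = 197 and Qs = 7·8 - 21 = 35.
Quantity traded falls to 35. At Q = 35 the demand price is (213 - 35)/2 = 89 and the supply price is (21 + 35)/7 = 8.
Deadweight loss = ½ · (89 - 8) · (161 - 35) = ½ · 81 · 126 = 5103.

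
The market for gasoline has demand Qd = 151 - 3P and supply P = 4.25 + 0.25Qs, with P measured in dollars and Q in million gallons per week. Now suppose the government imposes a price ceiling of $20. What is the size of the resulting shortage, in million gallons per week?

28

Rearranging supply gives Qs = 4P - 17. Equilibrium: 151 - 3P = 4P - 17, so 168 = 7P and P* = 24, Q* = 79.
Since 20 < 24, the ceiling is binding.
At P = 20: Qd = 151 - 3·20 = 91 and Qs = 4·20 - 17 = 63.
Shortage = Qd - Qs = 91 - 63 = 28.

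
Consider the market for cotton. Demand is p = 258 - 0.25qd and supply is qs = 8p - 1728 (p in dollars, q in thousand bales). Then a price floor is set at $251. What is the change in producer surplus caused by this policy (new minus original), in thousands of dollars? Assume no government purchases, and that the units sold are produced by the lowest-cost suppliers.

147

Rearranging demand gives qd = 1032 - 4p. Setting quantity demanded equal to quantity supplied, 1032 - 4p = 8p - 1728, gives p* = 230 and q* = 112.
Because the floor (251) lies above the market-clearing price, it is binding.
At p = 251: qd = 1032 - 4·251 = 28 and qs = 8·251 - 1728 = 280.
Producer surplus without the control is ½ · (230 - 216) · 112 = 784.
With the floor, 28 units are sold at 251. The supply price at q = 28 is 219.5, so PS = ½ · [(251 - 216) + (251 - 219.5)] · 28 = 931.
Change in producer surplus = 931 - 784 = 147.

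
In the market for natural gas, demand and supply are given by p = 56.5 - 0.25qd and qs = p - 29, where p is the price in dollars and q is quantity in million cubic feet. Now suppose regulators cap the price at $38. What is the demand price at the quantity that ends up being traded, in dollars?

54.25

Rearranging demand gives qd = 226 - 4p. Without the control the market clears where 226 - 4p = p - 29, i.e. p* = 51 and q* = 22.
The ceiling of 38 is below the equilibrium price 51, so it binds.
At p = 38: qd = 226 - 4·38 = 74 and qs = 38 - 29 = 9.
Only 9 units reach the market. On the demand curve, the marginal buyer's willingness to pay at q = 9 is (226 - 9)/4 = 54.25.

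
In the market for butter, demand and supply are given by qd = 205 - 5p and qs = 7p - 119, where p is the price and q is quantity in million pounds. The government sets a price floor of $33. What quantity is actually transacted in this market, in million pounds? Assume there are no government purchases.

40

Equilibrium: 205 - 5p = 7p - 119, so 324 = 12p and p* = 27, q* = 70.
Since 33 > 27, the floor is binding.
At p = 33: qd = 205 - 5·33 = 40 and qs = 7·33 - 119 = 112.
The quantity actually transacted is the short side, demand: 40.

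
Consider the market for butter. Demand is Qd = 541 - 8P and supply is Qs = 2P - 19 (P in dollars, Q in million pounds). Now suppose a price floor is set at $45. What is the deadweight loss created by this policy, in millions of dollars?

0

Setting quantity demanded equal to quantity supplied, 541 - 8P = 2P - 19, gives P* = 56 and Q* = 93.
Since 45 is below P* = 56, the floor does not bind and the free-market outcome prevails.
Since the control does not bind, no trades are prevented and deadweight loss is zero.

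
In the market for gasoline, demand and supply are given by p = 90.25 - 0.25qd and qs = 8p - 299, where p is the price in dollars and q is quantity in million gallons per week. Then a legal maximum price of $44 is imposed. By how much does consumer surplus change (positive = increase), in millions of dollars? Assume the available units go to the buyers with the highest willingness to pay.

Rearranging demand gives qd = 361 - 4p. Setting quantity demanded equal to quantity supplied, 361 - 4p = 8p - 299, gives p* = 55 and q* = 141.
Since 44 < 55, the ceiling is binding.
At p = 44: qd = 361 - 4·44 = 185 and qs = 8·44 - 299 = 53.
Consumer surplus without the control is ½ · (90.25 - 55) · 141 = 2485.125.
With the ceiling, 53 units are sold at 44 (assume they go to the highest-value buyers). The demand price at q = 53 is 77, so CS = ½ · [(90.25 - 44) + (77 - 44)] · 53 = 2100.125.
Change in consumer surplus = 2100.125 - 2485.125 = -385.

-385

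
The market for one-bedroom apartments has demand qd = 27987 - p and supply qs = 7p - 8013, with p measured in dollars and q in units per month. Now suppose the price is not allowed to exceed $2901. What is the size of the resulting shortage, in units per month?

12792

Equilibrium: 27987 - p = 7p - 8013, so 36000 = 8p and p* = 4500, q* = 23487.
The ceiling of 2901 is below the equilibrium price 4500, so it binds.
At p = 2901: qd = 27987 - 2901 = 25086 and qs = 7·2901 - 8013 = 12294.
Shortage = qd - qs = 25086 - 12294 = 12792.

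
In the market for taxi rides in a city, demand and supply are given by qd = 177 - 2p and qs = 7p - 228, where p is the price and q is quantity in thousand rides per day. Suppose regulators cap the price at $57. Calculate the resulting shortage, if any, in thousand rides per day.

Without the control the market clears where 177 - 2p = 7p - 228, i.e. p* = 45 and q* = 87.
The ceiling of 57 is above the equilibrium price 45, so it is not binding; the market clears at p* = 45, q* = 87.
Since the control does not bind, there is no shortage.

0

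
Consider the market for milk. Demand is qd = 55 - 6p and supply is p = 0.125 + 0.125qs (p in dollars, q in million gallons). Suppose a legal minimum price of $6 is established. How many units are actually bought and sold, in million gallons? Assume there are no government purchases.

19

Rearranging supply gives qs = 8p - 1. In a free market, 55 - 6p = 8p - 1 gives the equilibrium p* = 4, q* = 31.
Because the floor (6) lies above the market-clearing price, it is binding.
At p = 6: qd = 55 - 6·6 = 19 and qs = 8·6 - 1 = 47.
The quantity actually transacted is the short side, demand: 19.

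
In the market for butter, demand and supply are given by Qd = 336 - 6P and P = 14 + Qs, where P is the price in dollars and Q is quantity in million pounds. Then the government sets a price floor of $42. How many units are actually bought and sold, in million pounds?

36

Rearranging supply gives Qs = P - 14. Equilibrium: 336 - 6P = P - 14, so 350 = 7P and P* = 50, Q* = 36.
Since 42 is below P* = 50, the floor does not bind and the free-market outcome prevails.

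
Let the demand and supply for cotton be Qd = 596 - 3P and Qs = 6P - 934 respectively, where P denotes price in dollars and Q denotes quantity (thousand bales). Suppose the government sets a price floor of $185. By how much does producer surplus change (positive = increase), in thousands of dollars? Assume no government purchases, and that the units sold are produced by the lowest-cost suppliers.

446.25

In a free market, 596 - 3P = 6P - 934 gives the equilibrium P* = 170, Q* = 86.
Because the floor (185) lies above the market-clearing price, it is binding.
At P = 185: Qd = 596 - 3·185 = 41 and Qs = 6·185 - 934 = 176.
Producer surplus without the control is ½ · (170 - 467/3) · 86 = 1849/3.
With the floor, 41 units are sold at 185. The supply price at Q = 41 is 162.5, so PS = ½ · [(185 - 467/3) + (185 - 162.5)] · 41 = 12751/12.
Change in producer surplus = 12751/12 - 1849/3 = 446.25.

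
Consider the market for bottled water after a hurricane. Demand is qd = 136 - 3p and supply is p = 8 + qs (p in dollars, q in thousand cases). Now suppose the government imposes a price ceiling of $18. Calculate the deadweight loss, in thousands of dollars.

Rearranging supply gives qs = p - 8. Equilibrium: 136 - 3p = p - 8, so 144 = 4p and p* = 36, q* = 28.
Since 18 < 36, the ceiling is binding.
At p = 18: qd = 136 - 3·18 = 82 and qs = 18 - 8 = 10.
Quantity traded falls to 10. At q = 10 the demand price is (136 - 10)/3 = 42 and the supply price is 8 + 10 = 18.
Deadweight loss = ½ · (42 - 18) · (28 - 10) = ½ · 24 · 18 = 216.

216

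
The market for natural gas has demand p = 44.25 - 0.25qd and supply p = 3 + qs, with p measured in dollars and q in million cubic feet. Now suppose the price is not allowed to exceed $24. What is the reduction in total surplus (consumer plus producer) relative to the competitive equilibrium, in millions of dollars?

90

Rearranging demand gives qd = 177 - 4p; rearranging supply gives qs = p - 3. Equilibrium: 177 - 4p = p - 3, so 180 = 5p and p* = 36, q* = 33.
Because the ceiling (24) lies below the market-clearing price, it is binding.
At p = 24: qd = 177 - 4·24 = 81 and qs = 24 - 3 = 21.
Quantity traded falls to 21. At q = 21 the demand price is (177 - 21)/4 = 39 and the supply price is 3 + 21 = 24.
Deadweight loss = ½ · (39 - 24) · (33 - 21) = ½ · 15 · 12 = 90.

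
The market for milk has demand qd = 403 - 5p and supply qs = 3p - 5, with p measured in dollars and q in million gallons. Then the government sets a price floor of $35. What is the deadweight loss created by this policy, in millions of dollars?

0

Without the control the market clears where 403 - 5p = 3p - 5, i.e. p* = 51 and q* = 148.
The floor of 35 is below the equilibrium price 51, so it is not binding; the market clears at p* = 51, q* = 148.
Since the control does not bind, no trades are prevented and deadweight loss is zero.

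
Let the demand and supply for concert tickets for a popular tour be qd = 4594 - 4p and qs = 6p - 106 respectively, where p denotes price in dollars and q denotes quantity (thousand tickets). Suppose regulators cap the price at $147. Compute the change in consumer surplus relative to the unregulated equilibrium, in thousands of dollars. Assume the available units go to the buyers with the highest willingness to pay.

-218832.5

Setting quantity demanded equal to quantity supplied, 4594 - 4p = 6p - 106, gives p* = 470 and q* = 2714.
Since 147 < 470, the ceiling is binding.
At p = 147: qd = 4594 - 4·147 = 4006 and qs = 6·147 - 106 = 776.
Consumer surplus without the control is ½ · (1148.5 - 470) · 2714 = 920724.5.
With the ceiling, 776 units are sold at 147 (assume they go to the highest-value buyers). The demand price at q = 776 is 954.5, so CS = ½ · [(1148.5 - 147) + (954.5 - 147)] · 776 = 701892.
Change in consumer surplus = 701892 - 920724.5 = -218832.5.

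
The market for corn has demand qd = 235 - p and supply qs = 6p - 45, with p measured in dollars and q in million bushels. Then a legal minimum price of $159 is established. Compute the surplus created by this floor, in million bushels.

833

Without the control the market clears where 235 - p = 6p - 45, i.e. p* = 40 and q* = 195.
The floor of 159 is above the equilibrium price 40, so it binds.
At p = 159: qd = 235 - 159 = 76 and qs = 6·159 - 45 = 909.
Surplus = qs - qd = 909 - 76 = 833.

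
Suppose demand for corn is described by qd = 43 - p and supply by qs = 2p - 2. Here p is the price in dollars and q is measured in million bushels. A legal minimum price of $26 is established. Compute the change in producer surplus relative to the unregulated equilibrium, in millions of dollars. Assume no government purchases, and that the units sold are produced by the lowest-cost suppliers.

Without the control the market clears where 43 - p = 2p - 2, i.e. p* = 15 and q* = 28.
Since 26 > 15, the floor is binding.
At p = 26: qd = 43 - 26 = 17 and qs = 2·26 - 2 = 50.
Producer surplus without the control is ½ · (15 - 1) · 28 = 196.
With the floor, 17 units are sold at 26. The supply price at q = 17 is 9.5, so PS = ½ · [(26 - 1) + (26 - 9.5)] · 17 = 352.75.
Change in producer surplus = 352.75 - 196 = 156.75.

156.75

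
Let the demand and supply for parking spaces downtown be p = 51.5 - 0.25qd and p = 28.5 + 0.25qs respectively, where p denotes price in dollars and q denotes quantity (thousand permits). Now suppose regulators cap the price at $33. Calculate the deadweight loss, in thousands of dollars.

196

Rearranging demand gives qd = 206 - 4p; rearranging supply gives qs = 4p - 114. Equilibrium: 206 - 4p = 4p - 114, so 320 = 8p and p* = 40, q* = 46.
Because the ceiling (33) lies below the market-clearing price, it is binding.
At p = 33: qd = 206 - 4·33 = 74 and qs = 4·33 - 114 = 18.
Quantity traded falls to 18. At q = 18 the demand price is (206 - 18)/4 = 47 and the supply price is (114 + 18)/4 = 33.
Deadweight loss = ½ · (47 - 33) · (46 - 18) = ½ · 14 · 28 = 196.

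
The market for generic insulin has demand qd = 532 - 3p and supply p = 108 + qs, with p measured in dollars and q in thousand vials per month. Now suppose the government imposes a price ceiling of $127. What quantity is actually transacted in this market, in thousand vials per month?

Rearranging supply gives qs = p - 108. Without the control the market clears where 532 - 3p = p - 108, i.e. p* = 160 and q* = 52.
Because the ceiling (127) lies below the market-clearing price, it is binding.
At p = 127: qd = 532 - 3·127 = 151 and qs = 127 - 108 = 19.
The quantity actually transacted is the short side, supply: 19.

19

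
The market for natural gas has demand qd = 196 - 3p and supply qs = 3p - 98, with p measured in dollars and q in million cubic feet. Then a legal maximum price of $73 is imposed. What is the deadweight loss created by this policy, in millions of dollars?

In a free market, 196 - 3p = 3p - 98 gives the equilibrium p* = 49, q* = 49.
Since 73 is above p* = 49, the ceiling does not bind and the free-market outcome prevails.
Since the control does not bind, no trades are prevented and deadweight loss is zero.

0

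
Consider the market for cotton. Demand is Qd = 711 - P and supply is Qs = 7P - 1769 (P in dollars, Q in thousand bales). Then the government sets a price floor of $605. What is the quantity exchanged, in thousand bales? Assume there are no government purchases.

Setting quantity demanded equal to quantity supplied, 711 - P = 7P - 1769, gives P* = 310 and Q* = 401.
Since 605 > 310, the floor is binding.
At P = 605: Qd = 711 - 605 = 106 and Qs = 7·605 - 1769 = 2466.
The quantity actually transacted is the short side, demand: 106.

106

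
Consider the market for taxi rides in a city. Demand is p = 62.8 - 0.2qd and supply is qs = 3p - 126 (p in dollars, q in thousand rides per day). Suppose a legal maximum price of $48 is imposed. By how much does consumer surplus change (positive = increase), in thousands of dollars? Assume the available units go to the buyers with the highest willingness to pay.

Rearranging demand gives qd = 314 - 5p. Without the control the market clears where 314 - 5p = 3p - 126, i.e. p* = 55 and q* = 39.
The ceiling of 48 is below the equilibrium price 55, so it binds.
At p = 48: qd = 314 - 5·48 = 74 and qs = 3·48 - 126 = 18.
Consumer surplus without the control is ½ · (62.8 - 55) · 39 = 152.1.
With the ceiling, 18 units are sold at 48 (assume they go to the highest-value buyers). The demand price at q = 18 is 59.2, so CS = ½ · [(62.8 - 48) + (59.2 - 48)] · 18 = 234.
Change in consumer surplus = 234 - 152.1 = 81.9.

81.9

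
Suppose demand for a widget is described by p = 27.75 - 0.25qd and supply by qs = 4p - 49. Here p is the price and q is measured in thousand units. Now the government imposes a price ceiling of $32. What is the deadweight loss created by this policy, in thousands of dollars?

0

Rearranging demand gives qd = 111 - 4p. Without the control the market clears where 111 - 4p = 4p - 49, i.e. p* = 20 and q* = 31.
The ceiling of 32 is above the equilibrium price 20, so it is not binding; the market clears at p* = 20, q* = 31.
Since the control does not bind, no trades are prevented and deadweight loss is zero.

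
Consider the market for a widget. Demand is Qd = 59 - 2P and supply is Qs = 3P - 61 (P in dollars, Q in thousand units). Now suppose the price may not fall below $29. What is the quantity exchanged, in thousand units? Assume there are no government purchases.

1

Setting quantity demanded equal to quantity supplied, 59 - 2P = 3P - 61, gives P* = 24 and Q* = 11.
Since 29 > 24, the floor is binding.
At P = 29: Qd = 59 - 2·29 = 1 and Qs = 3·29 - 61 = 26.
The quantity actually transacted is the short side, demand: 1.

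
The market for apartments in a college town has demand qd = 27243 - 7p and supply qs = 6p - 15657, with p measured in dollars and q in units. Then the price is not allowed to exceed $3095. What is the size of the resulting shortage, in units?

2665

Equilibrium: 27243 - 7p = 6p - 15657, so 42900 = 13p and p* = 3300, q* = 4143.
Since 3095 < 3300, the ceiling is binding.
At p = 3095: qd = 27243 - 7·3095 = 5578 and qs = 6·3095 - 15657 = 2913.
Shortage = qd - qs = 5578 - 2913 = 2665.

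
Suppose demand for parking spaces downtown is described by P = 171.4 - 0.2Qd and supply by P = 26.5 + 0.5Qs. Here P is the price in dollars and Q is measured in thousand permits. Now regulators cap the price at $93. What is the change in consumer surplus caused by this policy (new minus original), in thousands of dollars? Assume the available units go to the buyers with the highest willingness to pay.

Rearranging demand gives Qd = 857 - 5P; rearranging supply gives Qs = 2P - 53. Equilibrium: 857 - 5P = 2P - 53, so 910 = 7P and P* = 130, Q* = 207.
The ceiling of 93 is below the equilibrium price 130, so it binds.
At P = 93: Qd = 857 - 5·93 = 392 and Qs = 2·93 - 53 = 133.
Consumer surplus without the control is ½ · (171.4 - 130) · 207 = 4284.9.
With the ceiling, 133 units are sold at 93 (assume they go to the highest-value buyers). The demand price at Q = 133 is 144.8, so CS = ½ · [(171.4 - 93) + (144.8 - 93)] · 133 = 8658.3.
Change in consumer surplus = 8658.3 - 4284.9 = 4373.4.

4373.4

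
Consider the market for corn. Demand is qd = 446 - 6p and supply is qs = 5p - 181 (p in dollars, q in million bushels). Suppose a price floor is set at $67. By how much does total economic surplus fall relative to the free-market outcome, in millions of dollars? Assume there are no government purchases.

660

Without the control the market clears where 446 - 6p = 5p - 181, i.e. p* = 57 and q* = 104.
Since 67 > 57, the floor is binding.
At p = 67: qd = 446 - 6·67 = 44 and qs = 5·67 - 181 = 154.
Quantity traded falls to 44. At q = 44 the demand price is (446 - 44)/6 = 67 and the supply price is (181 + 44)/5 = 45.
Deadweight loss = ½ · (67 - 45) · (104 - 44) = ½ · 22 · 60 = 660.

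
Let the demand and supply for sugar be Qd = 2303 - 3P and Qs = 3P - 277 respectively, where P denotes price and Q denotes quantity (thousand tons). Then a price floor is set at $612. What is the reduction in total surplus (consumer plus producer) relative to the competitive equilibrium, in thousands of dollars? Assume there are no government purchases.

Setting quantity demanded equal to quantity supplied, 2303 - 3P = 3P - 277, gives P* = 430 and Q* = 1013.
Because the floor (612) lies above the market-clearing price, it is binding.
At P = 612: Qd = 2303 - 3·612 = 467 and Qs = 3·612 - 277 = 1559.
Quantity traded falls to 467. At Q = 467 the demand price is (2303 - 467)/3 = 612 and the supply price is (277 + 467)/3 = 248.
Deadweight loss = ½ · (612 - 248) · (1013 - 467) = ½ · 364 · 546 = 99372.

99372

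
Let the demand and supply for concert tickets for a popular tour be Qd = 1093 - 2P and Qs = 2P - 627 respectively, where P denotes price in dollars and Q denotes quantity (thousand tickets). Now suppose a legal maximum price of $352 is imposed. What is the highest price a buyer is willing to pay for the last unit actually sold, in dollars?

508

Without the control the market clears where 1093 - 2P = 2P - 627, i.e. P* = 430 and Q* = 233.
Since 352 < 430, the ceiling is binding.
At P = 352: Qd = 1093 - 2·352 = 389 and Qs = 2·352 - 627 = 77.
Only 77 units reach the market. On the demand curve, the marginal buyer's willingness to pay at Q = 77 is (1093 - 77)/2 = 508.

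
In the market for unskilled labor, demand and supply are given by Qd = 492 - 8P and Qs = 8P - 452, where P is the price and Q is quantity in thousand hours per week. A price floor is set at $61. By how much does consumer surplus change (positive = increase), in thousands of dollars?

Without the control the market clears where 492 - 8P = 8P - 452, i.e. P* = 59 and Q* = 20.
Because the floor (61) lies above the market-clearing price, it is binding.
At P = 61: Qd = 492 - 8·61 = 4 and Qs = 8·61 - 452 = 36.
Consumer surplus without the control is ½ · (61.5 - 59) · 20 = 25.
With the floor, consumers buy 4 units at 61, so CS = ½ · (61.5 - 61) · 4 = 1.
Change in consumer surplus = 1 - 25 = -24.

-24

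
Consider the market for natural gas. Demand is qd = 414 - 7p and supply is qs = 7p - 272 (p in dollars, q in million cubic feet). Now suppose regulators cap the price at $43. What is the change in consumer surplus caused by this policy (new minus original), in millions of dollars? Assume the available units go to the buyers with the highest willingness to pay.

In a free market, 414 - 7p = 7p - 272 gives the equilibrium p* = 49, q* = 71.
The ceiling of 43 is below the equilibrium price 49, so it binds.
At p = 43: qd = 414 - 7·43 = 113 and qs = 7·43 - 272 = 29.
Consumer surplus without the control is ½ · (414/7 - 49) · 71 = 5041/14.
With the ceiling, 29 units are sold at 43 (assume they go to the highest-value buyers). The demand price at q = 29 is 55, so CS = ½ · [(414/7 - 43) + (55 - 43)] · 29 = 5713/14.
Change in consumer surplus = 5713/14 - 5041/14 = 48.

48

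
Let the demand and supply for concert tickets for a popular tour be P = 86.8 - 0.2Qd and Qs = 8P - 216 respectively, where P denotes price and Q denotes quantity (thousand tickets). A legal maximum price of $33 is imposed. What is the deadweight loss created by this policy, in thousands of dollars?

3005.6

Rearranging demand gives Qd = 434 - 5P. In a free market, 434 - 5P = 8P - 216 gives the equilibrium P* = 50, Q* = 184.
The ceiling of 33 is below the equilibrium price 50, so it binds.
At P = 33: Qd = 434 - 5·33 = 269 and Qs = 8·33 - 216 = 48.
Quantity traded falls to 48. At Q = 48 the demand price is (434 - 48)/5 = 77.2 and the supply price is (216 + 48)/8 = 33.
Deadweight loss = ½ · (77.2 - 33) · (184 - 48) = ½ · 44.2 · 136 = 3005.6.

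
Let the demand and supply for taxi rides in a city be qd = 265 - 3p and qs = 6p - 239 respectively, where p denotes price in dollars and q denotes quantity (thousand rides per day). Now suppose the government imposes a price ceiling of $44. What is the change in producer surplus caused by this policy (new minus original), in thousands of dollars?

-732

In a free market, 265 - 3p = 6p - 239 gives the equilibrium p* = 56, q* = 97.
Since 44 < 56, the ceiling is binding.
At p = 44: qd = 265 - 3·44 = 133 and qs = 6·44 - 239 = 25.
Producer surplus without the control is ½ · (56 - 239/6) · 97 = 9409/12.
With the ceiling, producers sell 25 units at 44, so PS = ½ · (44 - 239/6) · 25 = 625/12.
Change in producer surplus = 625/12 - 9409/12 = -732.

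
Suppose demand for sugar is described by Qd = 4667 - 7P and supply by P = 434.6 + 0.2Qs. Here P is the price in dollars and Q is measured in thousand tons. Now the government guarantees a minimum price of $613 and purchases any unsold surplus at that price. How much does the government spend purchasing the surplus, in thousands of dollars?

Rearranging supply gives Qs = 5P - 2173. Equilibrium: 4667 - 7P = 5P - 2173, so 6840 = 12P and P* = 570, Q* = 677.
The floor of 613 is above the equilibrium price 570, so it binds.
At P = 613: Qd = 4667 - 7·613 = 376 and Qs = 5·613 - 2173 = 892.
Surplus = Qs - Qd = 516.
Government expenditure = surplus × support price = 516 × 613 = 316308.

316308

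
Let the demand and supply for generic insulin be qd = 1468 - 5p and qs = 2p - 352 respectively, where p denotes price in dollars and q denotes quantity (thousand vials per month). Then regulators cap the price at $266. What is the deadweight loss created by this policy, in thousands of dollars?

In a free market, 1468 - 5p = 2p - 352 gives the equilibrium p* = 260, q* = 168.
The ceiling of 266 is above the equilibrium price 260, so it is not binding; the market clears at p* = 260, q* = 168.
Since the control does not bind, no trades are prevented and deadweight loss is zero.

0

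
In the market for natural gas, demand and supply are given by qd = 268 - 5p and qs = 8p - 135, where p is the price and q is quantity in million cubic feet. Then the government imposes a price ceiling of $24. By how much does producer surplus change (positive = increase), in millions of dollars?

-595

Without the control the market clears where 268 - 5p = 8p - 135, i.e. p* = 31 and q* = 113.
Because the ceiling (24) lies below the market-clearing price, it is binding.
At p = 24: qd = 268 - 5·24 = 148 and qs = 8·24 - 135 = 57.
Producer surplus without the control is ½ · (31 - 16.875) · 113 = 798.0625.
With the ceiling, producers sell 57 units at 24, so PS = ½ · (24 - 16.875) · 57 = 203.0625.
Change in producer surplus = 203.0625 - 798.0625 = -595.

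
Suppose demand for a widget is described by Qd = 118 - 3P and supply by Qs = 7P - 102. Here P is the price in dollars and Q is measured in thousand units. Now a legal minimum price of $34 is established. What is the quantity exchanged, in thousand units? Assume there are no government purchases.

16

Setting quantity demanded equal to quantity supplied, 118 - 3P = 7P - 102, gives P* = 22 and Q* = 52.
The floor of 34 is above the equilibrium price 22, so it binds.
At P = 34: Qd = 118 - 3·34 = 16 and Qs = 7·34 - 102 = 136.
The quantity actually transacted is the short side, demand: 16.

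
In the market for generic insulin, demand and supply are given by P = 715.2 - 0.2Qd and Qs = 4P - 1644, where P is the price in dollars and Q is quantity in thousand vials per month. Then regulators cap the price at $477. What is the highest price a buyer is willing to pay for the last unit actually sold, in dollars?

Rearranging demand gives Qd = 3576 - 5P. In a free market, 3576 - 5P = 4P - 1644 gives the equilibrium P* = 580, Q* = 676.
Because the ceiling (477) lies below the market-clearing price, it is binding.
At P = 477: Qd = 3576 - 5·477 = 1191 and Qs = 4·477 - 1644 = 264.
Only 264 units reach the market. On the demand curve, the marginal buyer's willingness to pay at Q = 264 is (3576 - 264)/5 = 662.4.

662.4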